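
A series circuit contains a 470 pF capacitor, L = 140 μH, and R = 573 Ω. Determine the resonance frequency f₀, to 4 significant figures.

ω₀ = 1/√(LC) = 1/√(0.00014 × 4.7e-10) = 3.898e+06 rad/s
f₀ = ω₀/(2π) = 620.5 kHz

620.5 kHz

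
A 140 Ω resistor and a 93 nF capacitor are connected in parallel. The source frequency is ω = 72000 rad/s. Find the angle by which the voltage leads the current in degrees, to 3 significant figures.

X_C = 1/(ωC) = 149 Ω
Parallel: admittances add. Y = 1/R + jωC
Y = (0.00714 + j0.00670) S
|Y| = 0.00979 S → |Z| = 1/|Y| = 102 Ω, ∠Z = −∠Y = -43.2°

-43.2°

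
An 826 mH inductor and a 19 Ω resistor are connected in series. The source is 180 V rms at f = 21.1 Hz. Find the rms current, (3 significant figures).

ω = 2πf = 132.6 rad/s
X_L = ωL = 110 Ω
Z = 19.0 + j110 Ω
|Z| = √(19.0² + 110²) = 111 Ω
I = V/|Z| = 180/111 = 1.62 A

1.62 A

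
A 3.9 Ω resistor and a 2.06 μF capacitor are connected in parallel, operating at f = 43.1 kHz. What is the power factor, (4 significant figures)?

ω = 2πf = 270800 rad/s
X_C = 1/(ωC) = 1.793 Ω
Parallel: admittances add. Y = 1/R + jωC
Y = (0.2564 + j0.5579) S
|Y| = 0.6140 S → |Z| = 1/|Y| = 1.629 Ω, ∠Z = −∠Y = -65.31°
cos φ = cos(-65.31°) = 0.4176

0.4176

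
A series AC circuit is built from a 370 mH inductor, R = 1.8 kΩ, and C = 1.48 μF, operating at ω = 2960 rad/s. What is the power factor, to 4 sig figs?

0.9009

X_L = ωL = 1095 Ω
X_C = 1/(ωC) = 228.3 Ω
Net reactance X = X_L − X_C = 866.9 Ω
Z = 1800 + j866.9 Ω
|Z| = √(1800² + 866.9²) = 1998 Ω
∠Z = arctan(866.9/1800) = 25.72°
cos φ = cos(25.72°) = 0.9009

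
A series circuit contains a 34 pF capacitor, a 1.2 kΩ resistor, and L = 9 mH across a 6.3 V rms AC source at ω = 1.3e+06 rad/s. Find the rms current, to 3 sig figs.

573 μA

X_L = ωL = 11700 Ω
X_C = 1/(ωC) = 22600 Ω
Net reactance X = X_L − X_C = -10900 Ω
Z = 1200 − j10900 Ω
|Z| = √(1200² + 10900²) = 11000 Ω
I = V/|Z| = 6.3/11000 = 573 μA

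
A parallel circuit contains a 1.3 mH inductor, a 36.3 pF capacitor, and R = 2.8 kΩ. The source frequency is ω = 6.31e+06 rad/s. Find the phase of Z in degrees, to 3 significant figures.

-16.7°

X_L = ωL = 8200 Ω
X_C = 1/(ωC) = 4370 Ω
Parallel: admittances add. Y = 1/R + 1/(jωL) + jωC
Y = (0.000357 + j0.000107) S
|Y| = 0.000373 S → |Z| = 1/|Y| = 2680 Ω, ∠Z = −∠Y = -16.7°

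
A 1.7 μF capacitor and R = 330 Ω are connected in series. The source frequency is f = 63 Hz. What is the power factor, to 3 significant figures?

ω = 2πf = 395.8 rad/s
X_C = 1/(ωC) = 1490 Ω
Z = 330 − j1490 Ω
|Z| = √(330² + 1490²) = 1520 Ω
∠Z = arctan(-1490/330) = -77.5°
cos φ = cos(-77.5°) = 0.217

0.217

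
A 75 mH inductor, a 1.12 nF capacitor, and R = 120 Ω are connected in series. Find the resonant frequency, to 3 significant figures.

17.4 kHz

ω₀ = 1/√(LC) = 1/√(0.075 × 1.12e-09) = 109100 rad/s
f₀ = ω₀/(2π) = 17.4 kHz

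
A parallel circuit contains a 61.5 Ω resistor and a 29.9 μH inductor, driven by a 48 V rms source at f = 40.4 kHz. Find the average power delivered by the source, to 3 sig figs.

ω = 2πf = 253800 rad/s
X_L = ωL = 7.59 Ω
Parallel: admittances add. Y = 1/R + 1/(jωL)
Y = (0.0163 − j0.132) S
|Y| = 0.133 S → |Z| = 1/|Y| = 7.53 Ω, ∠Z = −∠Y = 83.0°
I = V/|Z| = 6.37 A
P = VI cos φ = 48 × 6.37 × cos(83.0°) = 37.5 W

37.5 W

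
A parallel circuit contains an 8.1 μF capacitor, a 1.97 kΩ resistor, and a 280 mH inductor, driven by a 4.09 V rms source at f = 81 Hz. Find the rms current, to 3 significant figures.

12.0 mA

ω = 2πf = 508.9 rad/s
X_L = ωL = 143 Ω
X_C = 1/(ωC) = 243 Ω
Parallel: admittances add. Y = 1/R + 1/(jωL) + jωC
Y = (0.000508 − j0.00290) S
|Y| = 0.00294 S → |Z| = 1/|Y| = 340 Ω, ∠Z = −∠Y = 80.1°
I = V/|Z| = 4.09/340 = 12.0 mA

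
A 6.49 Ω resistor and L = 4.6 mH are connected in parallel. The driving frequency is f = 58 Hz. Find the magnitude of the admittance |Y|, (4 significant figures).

616.1 mS

ω = 2πf = 364.4 rad/s
X_L = ωL = 1.676 Ω
Parallel: admittances add. Y = 1/R + 1/(jωL)
Y = (0.1541 − j0.5965) S
|Y| = 0.6161 S → |Z| = 1/|Y| = 1.623 Ω, ∠Z = −∠Y = 75.52°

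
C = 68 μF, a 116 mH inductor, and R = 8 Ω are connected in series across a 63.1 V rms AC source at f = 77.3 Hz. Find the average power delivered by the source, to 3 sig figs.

ω = 2πf = 485.7 rad/s
X_L = ωL = 56.3 Ω
X_C = 1/(ωC) = 30.3 Ω
Net reactance X = X_L − X_C = 26.1 Ω
Z = 8.00 + j26.1 Ω
|Z| = √(8.00² + 26.1²) = 27.3 Ω
∠Z = arctan(26.1/8.00) = 72.9°
I = V/|Z| = 2.31 A
P = VI cos φ = 63.1 × 2.31 × cos(72.9°) = 42.9 W

42.9 W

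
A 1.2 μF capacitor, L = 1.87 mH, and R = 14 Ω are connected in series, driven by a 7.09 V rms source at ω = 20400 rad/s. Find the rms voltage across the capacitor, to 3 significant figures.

20.3 V

X_L = ωL = 38.1 Ω
X_C = 1/(ωC) = 40.8 Ω
Net reactance X = X_L − X_C = -2.70 Ω
Z = 14.0 − j2.70 Ω
|Z| = √(14.0² + 2.70²) = 14.3 Ω
I = V/|Z| = 497 mA
V_C = I·|Z_C| = 0.497 × 40.8 = 20.3 V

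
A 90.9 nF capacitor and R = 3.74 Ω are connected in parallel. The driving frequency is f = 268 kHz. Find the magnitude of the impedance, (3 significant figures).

3.25 Ω

ω = 2πf = 1.684e+06 rad/s
X_C = 1/(ωC) = 6.53 Ω
Parallel: admittances add. Y = 1/R + jωC
Y = (0.267 + j0.153) S
|Y| = 0.308 S → |Z| = 1/|Y| = 3.25 Ω, ∠Z = −∠Y = -29.8°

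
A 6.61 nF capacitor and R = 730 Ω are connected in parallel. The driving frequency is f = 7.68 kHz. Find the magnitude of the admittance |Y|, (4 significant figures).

ω = 2πf = 48250 rad/s
X_C = 1/(ωC) = 3135 Ω
Parallel: admittances add. Y = 1/R + jωC
Y = (0.001370 + j0.0003190) S
|Y| = 0.001407 S → |Z| = 1/|Y| = 711.0 Ω, ∠Z = −∠Y = -13.11°

1.407 mS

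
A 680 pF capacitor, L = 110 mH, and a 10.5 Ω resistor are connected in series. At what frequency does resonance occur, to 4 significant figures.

18.40 kHz

ω₀ = 1/√(LC) = 1/√(0.11 × 6.8e-10) = 115600 rad/s
f₀ = ω₀/(2π) = 18.40 kHz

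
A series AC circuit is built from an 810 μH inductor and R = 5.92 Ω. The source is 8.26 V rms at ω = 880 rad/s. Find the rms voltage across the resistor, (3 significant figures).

X_L = ωL = 0.713 Ω
Z = 5.92 + j0.713 Ω
|Z| = √(5.92² + 0.713²) = 5.96 Ω
I = V/|Z| = 1.39 A
V_R = I·|Z_R| = 1.39 × 5.92 = 8.20 V

8.20 V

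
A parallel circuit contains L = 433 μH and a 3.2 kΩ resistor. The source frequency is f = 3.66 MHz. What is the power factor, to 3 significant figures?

0.952

ω = 2πf = 2.3e+07 rad/s
X_L = ωL = 9960 Ω
Parallel: admittances add. Y = 1/R + 1/(jωL)
Y = (0.000313 − j0.000100) S
|Y| = 0.000328 S → |Z| = 1/|Y| = 3050 Ω, ∠Z = −∠Y = 17.8°
cos φ = cos(17.8°) = 0.952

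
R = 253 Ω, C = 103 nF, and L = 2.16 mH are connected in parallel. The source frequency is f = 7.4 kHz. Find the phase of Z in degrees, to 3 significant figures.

52.6°

ω = 2πf = 46500 rad/s
X_L = ωL = 100 Ω
X_C = 1/(ωC) = 209 Ω
Parallel: admittances add. Y = 1/R + 1/(jωL) + jωC
Y = (0.00395 − j0.00517) S
|Y| = 0.00651 S → |Z| = 1/|Y| = 154 Ω, ∠Z = −∠Y = 52.6°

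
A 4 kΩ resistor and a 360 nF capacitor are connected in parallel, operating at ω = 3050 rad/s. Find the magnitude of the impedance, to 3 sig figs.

X_C = 1/(ωC) = 911 Ω
Parallel: admittances add. Y = 1/R + jωC
Y = (0.000250 + j0.00110) S
|Y| = 0.00113 S → |Z| = 1/|Y| = 888 Ω, ∠Z = −∠Y = -77.2°

888 Ω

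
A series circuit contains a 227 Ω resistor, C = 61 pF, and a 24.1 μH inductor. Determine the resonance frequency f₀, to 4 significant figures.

4.151 MHz

ω₀ = 1/√(LC) = 1/√(2.41e-05 × 6.1e-11) = 2.608e+07 rad/s
f₀ = ω₀/(2π) = 4.151 MHz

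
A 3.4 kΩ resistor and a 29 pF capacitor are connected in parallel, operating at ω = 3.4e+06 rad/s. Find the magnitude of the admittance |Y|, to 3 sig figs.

X_C = 1/(ωC) = 10100 Ω
Parallel: admittances add. Y = 1/R + jωC
Y = (0.000294 + j9.86e-05) S
|Y| = 0.000310 S → |Z| = 1/|Y| = 3220 Ω, ∠Z = −∠Y = -18.5°

310 μS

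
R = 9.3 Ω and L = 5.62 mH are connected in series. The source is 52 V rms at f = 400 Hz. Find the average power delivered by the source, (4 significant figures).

87.93 W

ω = 2πf = 2513 rad/s
X_L = ωL = 14.12 Ω
Z = 9.300 + j14.12 Ω
|Z| = √(9.300² + 14.12²) = 16.91 Ω
∠Z = arctan(14.12/9.300) = 56.64°
I = V/|Z| = 3.075 A
P = VI cos φ = 52 × 3.075 × cos(56.64°) = 87.93 W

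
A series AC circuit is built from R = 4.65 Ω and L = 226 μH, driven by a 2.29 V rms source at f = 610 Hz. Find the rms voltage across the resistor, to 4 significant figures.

ω = 2πf = 3833 rad/s
X_L = ωL = 0.8662 Ω
Z = 4.650 + j0.8662 Ω
|Z| = √(4.650² + 0.8662²) = 4.730 Ω
I = V/|Z| = 484.1 mA
V_R = I·|Z_R| = 0.4841 × 4.650 = 2.251 V

2.251 V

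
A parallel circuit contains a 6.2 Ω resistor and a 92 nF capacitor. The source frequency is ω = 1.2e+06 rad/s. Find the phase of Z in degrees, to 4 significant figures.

-34.39°

X_C = 1/(ωC) = 9.058 Ω
Parallel: admittances add. Y = 1/R + jωC
Y = (0.1613 + j0.1104) S
|Y| = 0.1955 S → |Z| = 1/|Y| = 5.116 Ω, ∠Z = −∠Y = -34.39°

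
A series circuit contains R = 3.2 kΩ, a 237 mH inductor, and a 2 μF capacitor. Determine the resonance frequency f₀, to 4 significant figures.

231.2 Hz

ω₀ = 1/√(LC) = 1/√(0.237 × 2e-06) = 1452 rad/s
f₀ = ω₀/(2π) = 231.2 Hz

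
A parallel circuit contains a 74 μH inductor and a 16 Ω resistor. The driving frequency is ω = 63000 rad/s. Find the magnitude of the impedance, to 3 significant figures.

X_L = ωL = 4.66 Ω
Parallel: admittances add. Y = 1/R + 1/(jωL)
Y = (0.0625 − j0.215) S
|Y| = 0.223 S → |Z| = 1/|Y| = 4.48 Ω, ∠Z = −∠Y = 73.8°

4.48 Ω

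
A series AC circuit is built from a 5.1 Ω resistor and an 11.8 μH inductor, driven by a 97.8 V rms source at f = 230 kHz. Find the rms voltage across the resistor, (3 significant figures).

ω = 2πf = 1.445e+06 rad/s
X_L = ωL = 17.1 Ω
Z = 5.10 + j17.1 Ω
|Z| = √(5.10² + 17.1²) = 17.8 Ω
I = V/|Z| = 5.49 A
V_R = I·|Z_R| = 5.49 × 5.10 = 28.0 V

28.0 V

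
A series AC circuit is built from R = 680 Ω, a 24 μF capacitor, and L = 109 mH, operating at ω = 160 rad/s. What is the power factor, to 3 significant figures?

0.942

X_L = ωL = 17.4 Ω
X_C = 1/(ωC) = 260 Ω
Net reactance X = X_L − X_C = -243 Ω
Z = 680 − j243 Ω
|Z| = √(680² + 243²) = 722 Ω
∠Z = arctan(-243/680) = -19.7°
cos φ = cos(-19.7°) = 0.942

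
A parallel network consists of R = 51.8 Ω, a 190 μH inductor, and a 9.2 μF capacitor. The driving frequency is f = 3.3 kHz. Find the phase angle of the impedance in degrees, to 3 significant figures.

73.0°

ω = 2πf = 20730 rad/s
X_L = ωL = 3.94 Ω
X_C = 1/(ωC) = 5.24 Ω
Parallel: admittances add. Y = 1/R + 1/(jωL) + jωC
Y = (0.0193 − j0.0631) S
|Y| = 0.0660 S → |Z| = 1/|Y| = 15.2 Ω, ∠Z = −∠Y = 73.0°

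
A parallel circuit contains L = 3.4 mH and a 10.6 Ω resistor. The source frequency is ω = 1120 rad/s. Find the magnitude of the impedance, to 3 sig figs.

X_L = ωL = 3.81 Ω
Parallel: admittances add. Y = 1/R + 1/(jωL)
Y = (0.0943 − j0.263) S
|Y| = 0.279 S → |Z| = 1/|Y| = 3.58 Ω, ∠Z = −∠Y = 70.2°

3.58 Ω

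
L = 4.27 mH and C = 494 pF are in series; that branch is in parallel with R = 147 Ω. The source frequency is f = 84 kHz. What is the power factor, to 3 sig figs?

ω = 2πf = 527800 rad/s
X_L = ωL = 2250 Ω
X_C = 1/(ωC) = 3840 Ω
Branch 1: Z₁ = R = 147 Ω
Branch 2 (series LC): Z₂ = j(X_L − X_C) = −j1580 Ω
Parallel: Z = Z₁Z₂/(Z₁+Z₂), |Z| = 146 Ω, ∠Z = -5.31°
cos φ = cos(-5.31°) = 0.996

0.996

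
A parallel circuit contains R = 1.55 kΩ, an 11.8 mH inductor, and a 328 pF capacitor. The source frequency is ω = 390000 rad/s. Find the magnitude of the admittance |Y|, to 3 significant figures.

X_L = ωL = 4600 Ω
X_C = 1/(ωC) = 7820 Ω
Parallel: admittances add. Y = 1/R + 1/(jωL) + jωC
Y = (0.000645 − j8.94e-05) S
|Y| = 0.000651 S → |Z| = 1/|Y| = 1540 Ω, ∠Z = −∠Y = 7.89°

651 μS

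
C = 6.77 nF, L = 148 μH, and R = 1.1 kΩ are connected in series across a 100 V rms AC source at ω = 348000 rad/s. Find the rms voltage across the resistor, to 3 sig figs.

X_L = ωL = 51.5 Ω
X_C = 1/(ωC) = 424 Ω
Net reactance X = X_L − X_C = -373 Ω
Z = 1100 − j373 Ω
|Z| = √(1100² + 373²) = 1160 Ω
I = V/|Z| = 86.1 mA
V_R = I·|Z_R| = 0.0861 × 1100 = 94.7 V

94.7 V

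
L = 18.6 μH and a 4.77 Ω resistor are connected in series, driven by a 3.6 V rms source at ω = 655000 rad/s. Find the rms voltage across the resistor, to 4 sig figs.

1.312 V

X_L = ωL = 12.18 Ω
Z = 4.770 + j12.18 Ω
|Z| = √(4.770² + 12.18²) = 13.08 Ω
I = V/|Z| = 275.2 mA
V_R = I·|Z_R| = 0.2752 × 4.770 = 1.312 V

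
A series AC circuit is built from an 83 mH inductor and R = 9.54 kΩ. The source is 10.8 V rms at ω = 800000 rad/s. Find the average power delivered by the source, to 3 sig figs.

X_L = ωL = 66400 Ω
Z = 9540 + j66400 Ω
|Z| = √(9540² + 66400²) = 67100 Ω
∠Z = arctan(66400/9540) = 81.8°
I = V/|Z| = 161 μA
P = VI cos φ = 10.8 × 0.000161 × cos(81.8°) = 247 μW

247 μW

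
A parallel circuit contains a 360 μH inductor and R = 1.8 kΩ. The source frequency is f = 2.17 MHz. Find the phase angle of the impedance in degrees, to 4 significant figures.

20.14°

ω = 2πf = 1.363e+07 rad/s
X_L = ωL = 4908 Ω
Parallel: admittances add. Y = 1/R + 1/(jωL)
Y = (0.0005556 − j0.0002037) S
|Y| = 0.0005917 S → |Z| = 1/|Y| = 1690 Ω, ∠Z = −∠Y = 20.14°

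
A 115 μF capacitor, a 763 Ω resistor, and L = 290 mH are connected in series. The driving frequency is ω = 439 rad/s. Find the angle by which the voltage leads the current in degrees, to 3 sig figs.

8.02°

X_L = ωL = 127 Ω
X_C = 1/(ωC) = 19.8 Ω
Net reactance X = X_L − X_C = 108 Ω
Z = 763 + j108 Ω
|Z| = √(763² + 108²) = 771 Ω
∠Z = arctan(108/763) = 8.02°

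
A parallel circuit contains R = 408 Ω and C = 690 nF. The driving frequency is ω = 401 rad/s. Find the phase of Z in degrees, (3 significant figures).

-6.44°

X_C = 1/(ωC) = 3610 Ω
Parallel: admittances add. Y = 1/R + jωC
Y = (0.00245 + j0.000277) S
|Y| = 0.00247 S → |Z| = 1/|Y| = 405 Ω, ∠Z = −∠Y = -6.44°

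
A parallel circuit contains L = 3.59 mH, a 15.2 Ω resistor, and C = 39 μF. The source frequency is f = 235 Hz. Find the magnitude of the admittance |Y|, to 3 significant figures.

ω = 2πf = 1477 rad/s
X_L = ωL = 5.30 Ω
X_C = 1/(ωC) = 17.4 Ω
Parallel: admittances add. Y = 1/R + 1/(jωL) + jωC
Y = (0.0658 − j0.131) S
|Y| = 0.147 S → |Z| = 1/|Y| = 6.82 Ω, ∠Z = −∠Y = 63.3°

147 mS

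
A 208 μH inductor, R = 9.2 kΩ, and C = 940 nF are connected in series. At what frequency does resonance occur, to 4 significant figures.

ω₀ = 1/√(LC) = 1/√(0.000208 × 9.4e-07) = 71520 rad/s
f₀ = ω₀/(2π) = 11.38 kHz

11.38 kHz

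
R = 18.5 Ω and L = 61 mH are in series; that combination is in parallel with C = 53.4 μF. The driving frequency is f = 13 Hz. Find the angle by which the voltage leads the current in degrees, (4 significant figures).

ω = 2πf = 81.68 rad/s
X_L = ωL = 4.983 Ω
X_C = 1/(ωC) = 229.3 Ω
Branch 1 (R+jX_L): Z₁ = 18.50 + j4.983 Ω, |Z₁| = 19.16 Ω
Branch 2 (−jX_C): Z₂ = −j229.3 Ω
Parallel: Z = Z₁Z₂/(Z₁+Z₂), |Z| = 19.52 Ω, ∠Z = 10.36°

10.36°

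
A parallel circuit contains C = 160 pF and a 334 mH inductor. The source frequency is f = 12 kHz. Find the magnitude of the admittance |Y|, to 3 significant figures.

ω = 2πf = 75400 rad/s
X_L = ωL = 25200 Ω
X_C = 1/(ωC) = 82900 Ω
Parallel: admittances add. Y = 1/(jωL) + jωC
Y = (0 − j2.76e-05) S
|Y| = 2.76e-05 S → |Z| = 1/|Y| = 36200 Ω, ∠Z = −∠Y = 90.0°

27.6 μS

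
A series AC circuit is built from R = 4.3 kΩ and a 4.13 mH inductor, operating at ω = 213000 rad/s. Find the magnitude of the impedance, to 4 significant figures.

X_L = ωL = 879.7 Ω
Z = 4300 + j879.7 Ω
|Z| = √(4300² + 879.7²) = 4389 Ω

4389 Ω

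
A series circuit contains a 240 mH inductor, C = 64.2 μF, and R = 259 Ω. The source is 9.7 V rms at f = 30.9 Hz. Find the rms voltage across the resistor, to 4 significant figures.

9.619 V

ω = 2πf = 194.2 rad/s
X_L = ωL = 46.60 Ω
X_C = 1/(ωC) = 80.23 Ω
Net reactance X = X_L − X_C = -33.63 Ω
Z = 259.0 − j33.63 Ω
|Z| = √(259.0² + 33.63²) = 261.2 Ω
I = V/|Z| = 37.14 mA
V_R = I·|Z_R| = 0.03714 × 259.0 = 9.619 V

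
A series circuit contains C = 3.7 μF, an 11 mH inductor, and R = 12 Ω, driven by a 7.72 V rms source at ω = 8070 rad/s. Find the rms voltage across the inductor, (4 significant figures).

12.11 V

X_L = ωL = 88.77 Ω
X_C = 1/(ωC) = 33.49 Ω
Net reactance X = X_L − X_C = 55.28 Ω
Z = 12.00 + j55.28 Ω
|Z| = √(12.00² + 55.28²) = 56.57 Ω
I = V/|Z| = 136.5 mA
V_L = I·|Z_L| = 0.1365 × 88.77 = 12.11 V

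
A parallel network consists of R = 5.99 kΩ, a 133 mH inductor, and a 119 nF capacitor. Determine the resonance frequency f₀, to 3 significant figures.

1.27 kHz

ω₀ = 1/√(LC) = 1/√(0.133 × 1.19e-07) = 7949 rad/s
f₀ = ω₀/(2π) = 1.27 kHz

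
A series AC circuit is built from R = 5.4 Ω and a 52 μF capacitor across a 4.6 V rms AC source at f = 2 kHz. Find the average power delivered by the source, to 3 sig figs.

ω = 2πf = 12570 rad/s
X_C = 1/(ωC) = 1.53 Ω
Z = 5.40 − j1.53 Ω
|Z| = √(5.40² + 1.53²) = 5.61 Ω
∠Z = arctan(-1.53/5.40) = -15.8°
I = V/|Z| = 820 mA
P = VI cos φ = 4.6 × 0.820 × cos(-15.8°) = 3.63 W

3.63 W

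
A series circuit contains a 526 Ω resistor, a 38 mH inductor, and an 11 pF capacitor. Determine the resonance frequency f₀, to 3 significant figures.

ω₀ = 1/√(LC) = 1/√(0.038 × 1.1e-11) = 1.547e+06 rad/s
f₀ = ω₀/(2π) = 246 kHz

246 kHz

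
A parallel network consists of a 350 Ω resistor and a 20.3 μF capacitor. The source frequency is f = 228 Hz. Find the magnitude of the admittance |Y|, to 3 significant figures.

ω = 2πf = 1433 rad/s
X_C = 1/(ωC) = 34.4 Ω
Parallel: admittances add. Y = 1/R + jωC
Y = (0.00286 + j0.0291) S
|Y| = 0.0292 S → |Z| = 1/|Y| = 34.2 Ω, ∠Z = −∠Y = -84.4°

29.2 mS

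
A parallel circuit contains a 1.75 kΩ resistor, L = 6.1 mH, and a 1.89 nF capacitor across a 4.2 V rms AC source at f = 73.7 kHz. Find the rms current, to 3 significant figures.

ω = 2πf = 463100 rad/s
X_L = ωL = 2820 Ω
X_C = 1/(ωC) = 1140 Ω
Parallel: admittances add. Y = 1/R + 1/(jωL) + jωC
Y = (0.000571 + j0.000521) S
|Y| = 0.000773 S → |Z| = 1/|Y| = 1290 Ω, ∠Z = −∠Y = -42.4°
I = V/|Z| = 4.2/1290 = 3.25 mA

3.25 mA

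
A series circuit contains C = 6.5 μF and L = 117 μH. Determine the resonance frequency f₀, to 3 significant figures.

5.77 kHz

ω₀ = 1/√(LC) = 1/√(0.000117 × 6.5e-06) = 36260 rad/s
f₀ = ω₀/(2π) = 5.77 kHz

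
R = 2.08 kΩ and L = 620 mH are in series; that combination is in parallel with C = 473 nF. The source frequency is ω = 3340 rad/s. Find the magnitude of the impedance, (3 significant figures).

735 Ω

X_L = ωL = 2070 Ω
X_C = 1/(ωC) = 633 Ω
Branch 1 (R+jX_L): Z₁ = 2080 + j2070 Ω, |Z₁| = 2940 Ω
Branch 2 (−jX_C): Z₂ = −j633 Ω
Parallel: Z = Z₁Z₂/(Z₁+Z₂), |Z| = 735 Ω, ∠Z = -79.8°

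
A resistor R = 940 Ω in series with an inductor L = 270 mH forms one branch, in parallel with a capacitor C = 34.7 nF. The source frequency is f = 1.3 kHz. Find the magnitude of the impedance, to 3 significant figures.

5210 Ω

ω = 2πf = 8168 rad/s
X_L = ωL = 2210 Ω
X_C = 1/(ωC) = 3530 Ω
Branch 1 (R+jX_L): Z₁ = 940 + j2210 Ω, |Z₁| = 2400 Ω
Branch 2 (−jX_C): Z₂ = −j3530 Ω
Parallel: Z = Z₁Z₂/(Z₁+Z₂), |Z| = 5210 Ω, ∠Z = 31.5°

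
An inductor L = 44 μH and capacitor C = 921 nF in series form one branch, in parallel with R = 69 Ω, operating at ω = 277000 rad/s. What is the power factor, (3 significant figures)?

0.119

X_L = ωL = 12.2 Ω
X_C = 1/(ωC) = 3.92 Ω
Branch 1: Z₁ = R = 69.0 Ω
Branch 2 (series LC): Z₂ = j(X_L − X_C) = j8.27 Ω
Parallel: Z = Z₁Z₂/(Z₁+Z₂), |Z| = 8.21 Ω, ∠Z = 83.2°
cos φ = cos(83.2°) = 0.119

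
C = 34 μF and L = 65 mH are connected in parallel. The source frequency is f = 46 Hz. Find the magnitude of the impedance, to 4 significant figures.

23.04 Ω

ω = 2πf = 289.0 rad/s
X_L = ωL = 18.79 Ω
X_C = 1/(ωC) = 101.8 Ω
Parallel: admittances add. Y = 1/(jωL) + jωC
Y = (0 − j0.04340) S
|Y| = 0.04340 S → |Z| = 1/|Y| = 23.04 Ω, ∠Z = −∠Y = 90.00°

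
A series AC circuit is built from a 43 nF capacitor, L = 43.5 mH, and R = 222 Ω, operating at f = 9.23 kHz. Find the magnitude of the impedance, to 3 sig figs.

2130 Ω

ω = 2πf = 57990 rad/s
X_L = ωL = 2520 Ω
X_C = 1/(ωC) = 401 Ω
Net reactance X = X_L − X_C = 2120 Ω
Z = 222 + j2120 Ω
|Z| = √(222² + 2120²) = 2130 Ω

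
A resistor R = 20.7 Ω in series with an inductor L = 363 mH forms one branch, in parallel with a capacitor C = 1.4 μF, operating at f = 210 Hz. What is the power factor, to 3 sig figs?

0.356

ω = 2πf = 1319 rad/s
X_L = ωL = 479 Ω
X_C = 1/(ωC) = 541 Ω
Branch 1 (R+jX_L): Z₁ = 20.7 + j479 Ω, |Z₁| = 479 Ω
Branch 2 (−jX_C): Z₂ = −j541 Ω
Parallel: Z = Z₁Z₂/(Z₁+Z₂), |Z| = 3950 Ω, ∠Z = 69.2°
cos φ = cos(69.2°) = 0.356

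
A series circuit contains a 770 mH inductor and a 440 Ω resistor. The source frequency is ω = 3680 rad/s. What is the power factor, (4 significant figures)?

X_L = ωL = 2834 Ω
Z = 440.0 + j2834 Ω
|Z| = √(440.0² + 2834²) = 2868 Ω
∠Z = arctan(2834/440.0) = 81.17°
cos φ = cos(81.17°) = 0.1534

0.1534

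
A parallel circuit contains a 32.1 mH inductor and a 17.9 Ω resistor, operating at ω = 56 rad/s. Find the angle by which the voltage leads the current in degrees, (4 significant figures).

84.27°

X_L = ωL = 1.798 Ω
Parallel: admittances add. Y = 1/R + 1/(jωL)
Y = (0.05587 − j0.5563) S
|Y| = 0.5591 S → |Z| = 1/|Y| = 1.789 Ω, ∠Z = −∠Y = 84.27°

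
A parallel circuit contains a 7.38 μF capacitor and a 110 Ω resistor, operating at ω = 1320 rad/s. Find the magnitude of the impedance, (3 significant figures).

X_C = 1/(ωC) = 103 Ω
Parallel: admittances add. Y = 1/R + jωC
Y = (0.00909 + j0.00974) S
|Y| = 0.0133 S → |Z| = 1/|Y| = 75.0 Ω, ∠Z = −∠Y = -47.0°

75.0 Ω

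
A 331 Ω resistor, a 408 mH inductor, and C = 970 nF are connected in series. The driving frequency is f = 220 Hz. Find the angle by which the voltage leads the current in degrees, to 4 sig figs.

-28.78°

ω = 2πf = 1382 rad/s
X_L = ωL = 564.0 Ω
X_C = 1/(ωC) = 745.8 Ω
Net reactance X = X_L − X_C = -181.8 Ω
Z = 331.0 − j181.8 Ω
|Z| = √(331.0² + 181.8²) = 377.7 Ω
∠Z = arctan(-181.8/331.0) = -28.78°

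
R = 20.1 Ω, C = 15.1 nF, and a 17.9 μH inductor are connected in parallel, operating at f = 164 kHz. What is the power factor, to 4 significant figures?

0.7897

ω = 2πf = 1.03e+06 rad/s
X_L = ωL = 18.44 Ω
X_C = 1/(ωC) = 64.27 Ω
Parallel: admittances add. Y = 1/R + 1/(jωL) + jωC
Y = (0.04975 − j0.03866) S
|Y| = 0.06300 S → |Z| = 1/|Y| = 15.87 Ω, ∠Z = −∠Y = 37.85°
cos φ = cos(37.85°) = 0.7897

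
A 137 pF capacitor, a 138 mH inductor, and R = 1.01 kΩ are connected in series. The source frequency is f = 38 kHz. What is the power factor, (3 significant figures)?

ω = 2πf = 238800 rad/s
X_L = ωL = 32900 Ω
X_C = 1/(ωC) = 30600 Ω
Net reactance X = X_L − X_C = 2380 Ω
Z = 1010 + j2380 Ω
|Z| = √(1010² + 2380²) = 2580 Ω
∠Z = arctan(2380/1010) = 67.0°
cos φ = cos(67.0°) = 0.391

0.391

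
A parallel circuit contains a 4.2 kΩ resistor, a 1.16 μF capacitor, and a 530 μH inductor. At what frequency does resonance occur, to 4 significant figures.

6.419 kHz

ω₀ = 1/√(LC) = 1/√(0.00053 × 1.16e-06) = 40330 rad/s
f₀ = ω₀/(2π) = 6.419 kHz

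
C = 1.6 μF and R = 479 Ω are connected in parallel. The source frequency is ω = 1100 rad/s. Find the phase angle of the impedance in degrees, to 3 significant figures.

-40.1°

X_C = 1/(ωC) = 568 Ω
Parallel: admittances add. Y = 1/R + jωC
Y = (0.00209 + j0.00176) S
|Y| = 0.00273 S → |Z| = 1/|Y| = 366 Ω, ∠Z = −∠Y = -40.1°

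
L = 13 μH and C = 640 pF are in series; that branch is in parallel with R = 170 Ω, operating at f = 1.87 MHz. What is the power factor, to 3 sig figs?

ω = 2πf = 1.175e+07 rad/s
X_L = ωL = 153 Ω
X_C = 1/(ωC) = 133 Ω
Branch 1: Z₁ = R = 170 Ω
Branch 2 (series LC): Z₂ = j(X_L − X_C) = j19.8 Ω
Parallel: Z = Z₁Z₂/(Z₁+Z₂), |Z| = 19.6 Ω, ∠Z = 83.4°
cos φ = cos(83.4°) = 0.115

0.115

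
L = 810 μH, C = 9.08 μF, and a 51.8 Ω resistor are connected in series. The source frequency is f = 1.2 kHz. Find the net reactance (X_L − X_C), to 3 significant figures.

ω = 2πf = 7540 rad/s
X_L = ωL = 6.11 Ω
X_C = 1/(ωC) = 14.6 Ω
X = 6.11 − 14.6 = -8.50 Ω

-8.50 Ω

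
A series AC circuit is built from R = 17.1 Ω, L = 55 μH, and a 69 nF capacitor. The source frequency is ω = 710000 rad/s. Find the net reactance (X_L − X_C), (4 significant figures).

X_L = ωL = 39.05 Ω
X_C = 1/(ωC) = 20.41 Ω
X = 39.05 − 20.41 = 18.64 Ω

18.64 Ω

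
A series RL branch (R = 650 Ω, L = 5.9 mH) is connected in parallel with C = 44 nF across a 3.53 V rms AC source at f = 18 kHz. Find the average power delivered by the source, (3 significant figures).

9.33 mW

ω = 2πf = 113100 rad/s
X_L = ωL = 667 Ω
X_C = 1/(ωC) = 201 Ω
Branch 1 (R+jX_L): Z₁ = 650 + j667 Ω, |Z₁| = 932 Ω
Branch 2 (−jX_C): Z₂ = −j201 Ω
Parallel: Z = Z₁Z₂/(Z₁+Z₂), |Z| = 234 Ω, ∠Z = -79.9°
I = V/|Z| = 15.1 mA
P = VI cos φ = 3.53 × 0.0151 × cos(-79.9°) = 9.33 mW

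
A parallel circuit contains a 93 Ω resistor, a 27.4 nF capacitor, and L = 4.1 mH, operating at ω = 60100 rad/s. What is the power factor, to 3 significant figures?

0.976

X_L = ωL = 246 Ω
X_C = 1/(ωC) = 607 Ω
Parallel: admittances add. Y = 1/R + 1/(jωL) + jωC
Y = (0.0108 − j0.00241) S
|Y| = 0.0110 S → |Z| = 1/|Y| = 90.7 Ω, ∠Z = −∠Y = 12.6°
cos φ = cos(12.6°) = 0.976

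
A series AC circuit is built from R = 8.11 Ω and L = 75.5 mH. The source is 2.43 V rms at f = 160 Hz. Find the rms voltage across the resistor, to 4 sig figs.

ω = 2πf = 1005 rad/s
X_L = ωL = 75.90 Ω
Z = 8.110 + j75.90 Ω
|Z| = √(8.110² + 75.90²) = 76.33 Ω
I = V/|Z| = 31.83 mA
V_R = I·|Z_R| = 0.03183 × 8.110 = 0.2582 V

0.2582 V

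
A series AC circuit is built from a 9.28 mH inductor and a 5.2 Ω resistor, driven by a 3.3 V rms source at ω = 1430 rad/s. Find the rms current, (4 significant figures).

231.5 mA

X_L = ωL = 13.27 Ω
Z = 5.200 + j13.27 Ω
|Z| = √(5.200² + 13.27²) = 14.25 Ω
I = V/|Z| = 3.3/14.25 = 231.5 mA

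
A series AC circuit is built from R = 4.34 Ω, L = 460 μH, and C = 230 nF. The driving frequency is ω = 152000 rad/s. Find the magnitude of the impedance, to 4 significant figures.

X_L = ωL = 69.92 Ω
X_C = 1/(ωC) = 28.60 Ω
Net reactance X = X_L − X_C = 41.32 Ω
Z = 4.340 + j41.32 Ω
|Z| = √(4.340² + 41.32²) = 41.54 Ω

41.54 Ω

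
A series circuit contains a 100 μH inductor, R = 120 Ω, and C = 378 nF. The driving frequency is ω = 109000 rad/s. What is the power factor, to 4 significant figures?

X_L = ωL = 10.90 Ω
X_C = 1/(ωC) = 24.27 Ω
Net reactance X = X_L − X_C = -13.37 Ω
Z = 120.0 − j13.37 Ω
|Z| = √(120.0² + 13.37²) = 120.7 Ω
∠Z = arctan(-13.37/120.0) = -6.358°
cos φ = cos(-6.358°) = 0.9938

0.9938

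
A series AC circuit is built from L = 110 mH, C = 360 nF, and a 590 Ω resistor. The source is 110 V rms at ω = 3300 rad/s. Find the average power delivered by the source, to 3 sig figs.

X_L = ωL = 363 Ω
X_C = 1/(ωC) = 842 Ω
Net reactance X = X_L − X_C = -479 Ω
Z = 590 − j479 Ω
|Z| = √(590² + 479²) = 760 Ω
∠Z = arctan(-479/590) = -39.1°
I = V/|Z| = 145 mA
P = VI cos φ = 110 × 0.145 × cos(-39.1°) = 12.4 W

12.4 W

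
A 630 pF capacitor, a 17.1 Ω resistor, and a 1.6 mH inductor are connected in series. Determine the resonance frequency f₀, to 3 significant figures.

ω₀ = 1/√(LC) = 1/√(0.0016 × 6.3e-10) = 996000 rad/s
f₀ = ω₀/(2π) = 159 kHz

159 kHz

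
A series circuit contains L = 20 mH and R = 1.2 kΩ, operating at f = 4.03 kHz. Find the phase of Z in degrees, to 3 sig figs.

22.9°

ω = 2πf = 25320 rad/s
X_L = ωL = 506 Ω
Z = 1200 + j506 Ω
|Z| = √(1200² + 506²) = 1300 Ω
∠Z = arctan(506/1200) = 22.9°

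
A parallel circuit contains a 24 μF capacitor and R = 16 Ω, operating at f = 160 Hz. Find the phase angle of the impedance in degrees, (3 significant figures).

-21.1°

ω = 2πf = 1005 rad/s
X_C = 1/(ωC) = 41.4 Ω
Parallel: admittances add. Y = 1/R + jωC
Y = (0.0625 + j0.0241) S
|Y| = 0.0670 S → |Z| = 1/|Y| = 14.9 Ω, ∠Z = −∠Y = -21.1°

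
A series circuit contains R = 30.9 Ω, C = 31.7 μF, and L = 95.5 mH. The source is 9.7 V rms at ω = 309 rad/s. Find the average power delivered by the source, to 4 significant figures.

467.2 mW

X_L = ωL = 29.51 Ω
X_C = 1/(ωC) = 102.1 Ω
Net reactance X = X_L − X_C = -72.58 Ω
Z = 30.90 − j72.58 Ω
|Z| = √(30.90² + 72.58²) = 78.88 Ω
∠Z = arctan(-72.58/30.90) = -66.94°
I = V/|Z| = 123.0 mA
P = VI cos φ = 9.7 × 0.1230 × cos(-66.94°) = 467.2 mW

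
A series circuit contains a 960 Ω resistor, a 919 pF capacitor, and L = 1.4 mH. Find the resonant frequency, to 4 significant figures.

ω₀ = 1/√(LC) = 1/√(0.0014 × 9.19e-10) = 881600 rad/s
f₀ = ω₀/(2π) = 140.3 kHz

140.3 kHz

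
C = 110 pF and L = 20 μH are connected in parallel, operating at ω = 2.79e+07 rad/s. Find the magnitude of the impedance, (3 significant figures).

X_L = ωL = 558 Ω
X_C = 1/(ωC) = 326 Ω
Parallel: admittances add. Y = 1/(jωL) + jωC
Y = (0 + j0.00128) S
|Y| = 0.00128 S → |Z| = 1/|Y| = 783 Ω, ∠Z = −∠Y = -90.0°

783 Ω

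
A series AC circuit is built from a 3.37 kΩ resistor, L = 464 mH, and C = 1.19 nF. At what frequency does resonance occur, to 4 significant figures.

ω₀ = 1/√(LC) = 1/√(0.464 × 1.19e-09) = 42560 rad/s
f₀ = ω₀/(2π) = 6.773 kHz

6.773 kHz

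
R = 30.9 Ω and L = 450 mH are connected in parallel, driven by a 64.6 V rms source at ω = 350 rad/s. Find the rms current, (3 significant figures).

X_L = ωL = 158 Ω
Parallel: admittances add. Y = 1/R + 1/(jωL)
Y = (0.0324 − j0.00635) S
|Y| = 0.0330 S → |Z| = 1/|Y| = 30.3 Ω, ∠Z = −∠Y = 11.1°
I = V/|Z| = 64.6/30.3 = 2.13 A

2.13 A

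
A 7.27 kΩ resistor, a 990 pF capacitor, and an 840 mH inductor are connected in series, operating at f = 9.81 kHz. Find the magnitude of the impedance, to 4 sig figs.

ω = 2πf = 61640 rad/s
X_L = ωL = 51780 Ω
X_C = 1/(ωC) = 16390 Ω
Net reactance X = X_L − X_C = 35390 Ω
Z = 7270 + j35390 Ω
|Z| = √(7270² + 35390²) = 36130 Ω

36130 Ω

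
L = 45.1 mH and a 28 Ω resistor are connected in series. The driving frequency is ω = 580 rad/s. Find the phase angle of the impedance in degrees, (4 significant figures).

43.05°

X_L = ωL = 26.16 Ω
Z = 28.00 + j26.16 Ω
|Z| = √(28.00² + 26.16²) = 38.32 Ω
∠Z = arctan(26.16/28.00) = 43.05°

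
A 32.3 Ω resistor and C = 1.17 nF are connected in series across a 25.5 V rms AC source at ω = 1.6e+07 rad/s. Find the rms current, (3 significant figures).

408 mA

X_C = 1/(ωC) = 53.4 Ω
Z = 32.3 − j53.4 Ω
|Z| = √(32.3² + 53.4²) = 62.4 Ω
I = V/|Z| = 25.5/62.4 = 408 mA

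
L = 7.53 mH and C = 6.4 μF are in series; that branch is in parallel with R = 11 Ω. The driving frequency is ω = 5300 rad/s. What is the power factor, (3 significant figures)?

X_L = ωL = 39.9 Ω
X_C = 1/(ωC) = 29.5 Ω
Branch 1: Z₁ = R = 11.0 Ω
Branch 2 (series LC): Z₂ = j(X_L − X_C) = j10.4 Ω
Parallel: Z = Z₁Z₂/(Z₁+Z₂), |Z| = 7.57 Ω, ∠Z = 46.5°
cos φ = cos(46.5°) = 0.688

0.688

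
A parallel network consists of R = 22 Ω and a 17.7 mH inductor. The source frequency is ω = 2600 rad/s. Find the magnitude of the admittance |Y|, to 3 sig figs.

50.4 mS

X_L = ωL = 46.0 Ω
Parallel: admittances add. Y = 1/R + 1/(jωL)
Y = (0.0455 − j0.0217) S
|Y| = 0.0504 S → |Z| = 1/|Y| = 19.8 Ω, ∠Z = −∠Y = 25.6°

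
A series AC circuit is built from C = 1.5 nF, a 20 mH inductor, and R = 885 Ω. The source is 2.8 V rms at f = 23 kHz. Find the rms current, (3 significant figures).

ω = 2πf = 144500 rad/s
X_L = ωL = 2890 Ω
X_C = 1/(ωC) = 4610 Ω
Net reactance X = X_L − X_C = -1720 Ω
Z = 885 − j1720 Ω
|Z| = √(885² + 1720²) = 1940 Ω
I = V/|Z| = 2.8/1940 = 1.45 mA

1.45 mA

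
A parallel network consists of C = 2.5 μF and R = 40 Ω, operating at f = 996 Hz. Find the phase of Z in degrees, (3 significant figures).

-32.0°

ω = 2πf = 6258 rad/s
X_C = 1/(ωC) = 63.9 Ω
Parallel: admittances add. Y = 1/R + jωC
Y = (0.0250 + j0.0156) S
|Y| = 0.0295 S → |Z| = 1/|Y| = 33.9 Ω, ∠Z = −∠Y = -32.0°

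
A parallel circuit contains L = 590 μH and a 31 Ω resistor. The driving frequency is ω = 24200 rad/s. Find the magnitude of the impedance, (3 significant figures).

13.0 Ω

X_L = ωL = 14.3 Ω
Parallel: admittances add. Y = 1/R + 1/(jωL)
Y = (0.0323 − j0.0700) S
|Y| = 0.0771 S → |Z| = 1/|Y| = 13.0 Ω, ∠Z = −∠Y = 65.3°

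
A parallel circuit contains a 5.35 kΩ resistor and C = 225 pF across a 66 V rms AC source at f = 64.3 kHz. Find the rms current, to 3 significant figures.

13.7 mA

ω = 2πf = 404000 rad/s
X_C = 1/(ωC) = 11000 Ω
Parallel: admittances add. Y = 1/R + jωC
Y = (0.000187 + j9.09e-05) S
|Y| = 0.000208 S → |Z| = 1/|Y| = 4810 Ω, ∠Z = −∠Y = -25.9°
I = V/|Z| = 66/4810 = 13.7 mA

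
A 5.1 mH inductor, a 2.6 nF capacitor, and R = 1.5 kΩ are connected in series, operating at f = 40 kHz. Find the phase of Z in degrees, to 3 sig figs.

-9.41°

ω = 2πf = 251300 rad/s
X_L = ωL = 1280 Ω
X_C = 1/(ωC) = 1530 Ω
Net reactance X = X_L − X_C = -249 Ω
Z = 1500 − j249 Ω
|Z| = √(1500² + 249²) = 1520 Ω
∠Z = arctan(-249/1500) = -9.41°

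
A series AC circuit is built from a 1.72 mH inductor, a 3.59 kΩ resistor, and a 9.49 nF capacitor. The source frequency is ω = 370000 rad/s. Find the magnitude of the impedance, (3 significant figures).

3610 Ω

X_L = ωL = 636 Ω
X_C = 1/(ωC) = 285 Ω
Net reactance X = X_L − X_C = 352 Ω
Z = 3590 + j352 Ω
|Z| = √(3590² + 352²) = 3610 Ω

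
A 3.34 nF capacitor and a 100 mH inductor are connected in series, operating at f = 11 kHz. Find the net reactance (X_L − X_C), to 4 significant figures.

ω = 2πf = 69120 rad/s
X_L = ωL = 6912 Ω
X_C = 1/(ωC) = 4332 Ω
X = 6912 − 4332 = 2580 Ω

2580 Ω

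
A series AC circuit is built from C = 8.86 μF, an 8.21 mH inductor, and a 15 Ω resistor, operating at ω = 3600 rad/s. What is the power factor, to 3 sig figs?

X_L = ωL = 29.6 Ω
X_C = 1/(ωC) = 31.4 Ω
Net reactance X = X_L − X_C = -1.80 Ω
Z = 15.0 − j1.80 Ω
|Z| = √(15.0² + 1.80²) = 15.1 Ω
∠Z = arctan(-1.80/15.0) = -6.83°
cos φ = cos(-6.83°) = 0.993

0.993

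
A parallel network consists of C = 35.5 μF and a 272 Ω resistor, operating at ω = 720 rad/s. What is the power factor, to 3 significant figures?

0.142

X_C = 1/(ωC) = 39.1 Ω
Parallel: admittances add. Y = 1/R + jωC
Y = (0.00368 + j0.0256) S
|Y| = 0.0258 S → |Z| = 1/|Y| = 38.7 Ω, ∠Z = −∠Y = -81.8°
cos φ = cos(-81.8°) = 0.142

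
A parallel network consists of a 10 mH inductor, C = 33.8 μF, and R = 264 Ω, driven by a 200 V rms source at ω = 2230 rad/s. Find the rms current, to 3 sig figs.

X_L = ωL = 22.3 Ω
X_C = 1/(ωC) = 13.3 Ω
Parallel: admittances add. Y = 1/R + 1/(jωL) + jωC
Y = (0.00379 + j0.0305) S
|Y| = 0.0308 S → |Z| = 1/|Y| = 32.5 Ω, ∠Z = −∠Y = -82.9°
I = V/|Z| = 200/32.5 = 6.15 A

6.15 A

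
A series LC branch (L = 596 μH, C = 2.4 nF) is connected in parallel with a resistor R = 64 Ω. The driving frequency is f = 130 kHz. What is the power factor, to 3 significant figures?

0.342

ω = 2πf = 816800 rad/s
X_L = ωL = 487 Ω
X_C = 1/(ωC) = 510 Ω
Branch 1: Z₁ = R = 64.0 Ω
Branch 2 (series LC): Z₂ = j(X_L − X_C) = −j23.3 Ω
Parallel: Z = Z₁Z₂/(Z₁+Z₂), |Z| = 21.9 Ω, ∠Z = -70.0°
cos φ = cos(-70.0°) = 0.342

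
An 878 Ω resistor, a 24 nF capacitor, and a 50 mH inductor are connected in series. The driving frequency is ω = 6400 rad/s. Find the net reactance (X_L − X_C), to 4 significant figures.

-6190 Ω

X_L = ωL = 320.0 Ω
X_C = 1/(ωC) = 6510 Ω
X = 320.0 − 6510 = -6190 Ω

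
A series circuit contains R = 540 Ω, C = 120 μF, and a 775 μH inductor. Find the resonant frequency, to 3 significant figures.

522 Hz

ω₀ = 1/√(LC) = 1/√(0.000775 × 0.00012) = 3279 rad/s
f₀ = ω₀/(2π) = 522 Hz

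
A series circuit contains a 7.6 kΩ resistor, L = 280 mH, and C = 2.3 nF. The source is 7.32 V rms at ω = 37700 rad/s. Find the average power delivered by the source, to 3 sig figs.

X_L = ωL = 10600 Ω
X_C = 1/(ωC) = 11500 Ω
Net reactance X = X_L − X_C = -977 Ω
Z = 7600 − j977 Ω
|Z| = √(7600² + 977²) = 7660 Ω
∠Z = arctan(-977/7600) = -7.32°
I = V/|Z| = 955 μA
P = VI cos φ = 7.32 × 0.000955 × cos(-7.32°) = 6.94 mW

6.94 mW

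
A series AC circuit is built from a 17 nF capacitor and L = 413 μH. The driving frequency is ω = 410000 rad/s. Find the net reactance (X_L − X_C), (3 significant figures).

X_L = ωL = 169 Ω
X_C = 1/(ωC) = 143 Ω
X = 169 − 143 = 25.9 Ω

25.9 Ω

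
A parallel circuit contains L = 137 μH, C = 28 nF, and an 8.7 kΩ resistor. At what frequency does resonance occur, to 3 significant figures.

81.3 kHz

ω₀ = 1/√(LC) = 1/√(0.000137 × 2.8e-08) = 510600 rad/s
f₀ = ω₀/(2π) = 81.3 kHz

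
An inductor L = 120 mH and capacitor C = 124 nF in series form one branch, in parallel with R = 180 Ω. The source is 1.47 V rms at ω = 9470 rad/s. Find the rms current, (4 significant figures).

9.661 mA

X_L = ωL = 1136 Ω
X_C = 1/(ωC) = 851.6 Ω
Branch 1: Z₁ = R = 180.0 Ω
Branch 2 (series LC): Z₂ = j(X_L − X_C) = j284.8 Ω
Parallel: Z = Z₁Z₂/(Z₁+Z₂), |Z| = 152.2 Ω, ∠Z = 32.29°
I = V/|Z| = 1.47/152.2 = 9.661 mA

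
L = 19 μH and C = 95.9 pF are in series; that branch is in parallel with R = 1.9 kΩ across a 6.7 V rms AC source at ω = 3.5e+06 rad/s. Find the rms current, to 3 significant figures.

4.21 mA

X_L = ωL = 66.5 Ω
X_C = 1/(ωC) = 2980 Ω
Branch 1: Z₁ = R = 1900 Ω
Branch 2 (series LC): Z₂ = j(X_L − X_C) = −j2910 Ω
Parallel: Z = Z₁Z₂/(Z₁+Z₂), |Z| = 1590 Ω, ∠Z = -33.1°
I = V/|Z| = 6.7/1590 = 4.21 mA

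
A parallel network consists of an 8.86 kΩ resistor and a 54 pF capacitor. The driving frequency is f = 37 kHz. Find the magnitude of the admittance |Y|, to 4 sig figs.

ω = 2πf = 232500 rad/s
X_C = 1/(ωC) = 79660 Ω
Parallel: admittances add. Y = 1/R + jωC
Y = (0.0001129 + j1.255e-05) S
|Y| = 0.0001136 S → |Z| = 1/|Y| = 8806 Ω, ∠Z = −∠Y = -6.347°

113.6 μS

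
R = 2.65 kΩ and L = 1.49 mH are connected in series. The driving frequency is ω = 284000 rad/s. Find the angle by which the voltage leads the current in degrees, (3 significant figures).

X_L = ωL = 423 Ω
Z = 2650 + j423 Ω
|Z| = √(2650² + 423²) = 2680 Ω
∠Z = arctan(423/2650) = 9.07°

9.07°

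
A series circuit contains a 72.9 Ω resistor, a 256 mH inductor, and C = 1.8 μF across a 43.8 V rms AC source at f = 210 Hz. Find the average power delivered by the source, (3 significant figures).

ω = 2πf = 1319 rad/s
X_L = ωL = 338 Ω
X_C = 1/(ωC) = 421 Ω
Net reactance X = X_L − X_C = -83.3 Ω
Z = 72.9 − j83.3 Ω
|Z| = √(72.9² + 83.3²) = 111 Ω
∠Z = arctan(-83.3/72.9) = -48.8°
I = V/|Z| = 396 mA
P = VI cos φ = 43.8 × 0.396 × cos(-48.8°) = 11.4 W

11.4 W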